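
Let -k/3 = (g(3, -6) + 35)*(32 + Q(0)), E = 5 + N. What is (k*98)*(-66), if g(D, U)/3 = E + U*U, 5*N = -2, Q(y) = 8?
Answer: 121701888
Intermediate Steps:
N = -2/5 (N = (1/5)*(-2) = -2/5 ≈ -0.40000)
E = 23/5 (E = 5 - 2/5 = 23/5 ≈ 4.6000)
g(D, U) = 69/5 + 3*U**2 (g(D, U) = 3*(23/5 + U*U) = 3*(23/5 + U**2) = 69/5 + 3*U**2)
k = -18816 (k = -3*((69/5 + 3*(-6)**2) + 35)*(32 + 8) = -3*((69/5 + 3*36) + 35)*40 = -3*((69/5 + 108) + 35)*40 = -3*(609/5 + 35)*40 = -2352*40/5 = -3*6272 = -18816)
(k*98)*(-66) = -18816*98*(-66) = -1843968*(-66) = 121701888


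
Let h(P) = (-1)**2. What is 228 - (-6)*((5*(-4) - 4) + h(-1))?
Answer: 90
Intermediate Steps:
h(P) = 1
228 - (-6)*((5*(-4) - 4) + h(-1)) = 228 - (-6)*((5*(-4) - 4) + 1) = 228 - (-6)*((-20 - 4) + 1) = 228 - (-6)*(-24 + 1) = 228 - (-6)*(-23) = 228 - 1*138 = 228 - 138 = 90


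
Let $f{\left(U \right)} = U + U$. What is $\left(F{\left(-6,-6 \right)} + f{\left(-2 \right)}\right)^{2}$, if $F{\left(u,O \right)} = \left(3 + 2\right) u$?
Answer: $1156$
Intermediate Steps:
$F{\left(u,O \right)} = 5 u$
$f{\left(U \right)} = 2 U$
$\left(F{\left(-6,-6 \right)} + f{\left(-2 \right)}\right)^{2} = \left(5 \left(-6\right) + 2 \left(-2\right)\right)^{2} = \left(-30 - 4\right)^{2} = \left(-34\right)^{2} = 1156$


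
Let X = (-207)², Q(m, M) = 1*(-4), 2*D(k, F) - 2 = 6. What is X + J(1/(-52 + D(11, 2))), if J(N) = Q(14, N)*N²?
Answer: 24681023/576 ≈ 42849.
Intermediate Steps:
D(k, F) = 4 (D(k, F) = 1 + (½)*6 = 1 + 3 = 4)
Q(m, M) = -4
X = 42849
J(N) = -4*N²
X + J(1/(-52 + D(11, 2))) = 42849 - 4/(-52 + 4)² = 42849 - 4*(1/(-48))² = 42849 - 4*(-1/48)² = 42849 - 4*1/2304 = 42849 - 1/576 = 24681023/576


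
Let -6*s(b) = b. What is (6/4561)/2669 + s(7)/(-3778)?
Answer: 85349171/275944568412 ≈ 0.00030930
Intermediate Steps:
s(b) = -b/6
(6/4561)/2669 + s(7)/(-3778) = (6/4561)/2669 - ⅙*7/(-3778) = (6*(1/4561))*(1/2669) - 7/6*(-1/3778) = (6/4561)*(1/2669) + 7/22668 = 6/12173309 + 7/22668 = 85349171/275944568412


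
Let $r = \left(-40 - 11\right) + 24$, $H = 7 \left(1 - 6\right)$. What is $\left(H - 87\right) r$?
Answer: $3294$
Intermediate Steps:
$H = -35$ ($H = 7 \left(-5\right) = -35$)
$r = -27$ ($r = -51 + 24 = -27$)
$\left(H - 87\right) r = \left(-35 - 87\right) \left(-27\right) = \left(-122\right) \left(-27\right) = 3294$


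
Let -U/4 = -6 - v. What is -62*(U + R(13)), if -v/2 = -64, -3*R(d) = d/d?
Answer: -99634/3 ≈ -33211.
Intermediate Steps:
R(d) = -⅓ (R(d) = -d/(3*d) = -⅓*1 = -⅓)
v = 128 (v = -2*(-64) = 128)
U = 536 (U = -4*(-6 - 1*128) = -4*(-6 - 128) = -4*(-134) = 536)
-62*(U + R(13)) = -62*(536 - ⅓) = -62*1607/3 = -99634/3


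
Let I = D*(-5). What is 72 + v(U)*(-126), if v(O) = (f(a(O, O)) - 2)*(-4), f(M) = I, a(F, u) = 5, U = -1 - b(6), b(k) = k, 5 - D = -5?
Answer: -26136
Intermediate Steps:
D = 10 (D = 5 - 1*(-5) = 5 + 5 = 10)
I = -50 (I = 10*(-5) = -50)
U = -7 (U = -1 - 1*6 = -1 - 6 = -7)
f(M) = -50
v(O) = 208 (v(O) = (-50 - 2)*(-4) = -52*(-4) = 208)
72 + v(U)*(-126) = 72 + 208*(-126) = 72 - 26208 = -26136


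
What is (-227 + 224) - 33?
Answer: -36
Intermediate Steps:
(-227 + 224) - 33 = -3 - 33 = -36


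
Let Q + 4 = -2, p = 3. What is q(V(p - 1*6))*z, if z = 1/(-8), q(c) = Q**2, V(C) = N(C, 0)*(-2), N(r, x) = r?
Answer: -9/2 ≈ -4.5000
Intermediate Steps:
Q = -6 (Q = -4 - 2 = -6)
V(C) = -2*C (V(C) = C*(-2) = -2*C)
q(c) = 36 (q(c) = (-6)**2 = 36)
z = -1/8 ≈ -0.12500
q(V(p - 1*6))*z = 36*(-1/8) = -9/2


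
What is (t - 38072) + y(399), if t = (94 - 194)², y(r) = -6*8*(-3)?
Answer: -27928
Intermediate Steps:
y(r) = 144 (y(r) = -48*(-3) = 144)
t = 10000 (t = (-100)² = 10000)
(t - 38072) + y(399) = (10000 - 38072) + 144 = -28072 + 144 = -27928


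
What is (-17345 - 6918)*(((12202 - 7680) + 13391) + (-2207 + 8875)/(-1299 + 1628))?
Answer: -143152791835/329 ≈ -4.3512e+8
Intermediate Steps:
(-17345 - 6918)*(((12202 - 7680) + 13391) + (-2207 + 8875)/(-1299 + 1628)) = -24263*((4522 + 13391) + 6668/329) = -24263*(17913 + 6668*(1/329)) = -24263*(17913 + 6668/329) = -24263*5900045/329 = -143152791835/329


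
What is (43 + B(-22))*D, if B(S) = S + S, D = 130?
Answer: -130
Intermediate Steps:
B(S) = 2*S
(43 + B(-22))*D = (43 + 2*(-22))*130 = (43 - 44)*130 = -1*130 = -130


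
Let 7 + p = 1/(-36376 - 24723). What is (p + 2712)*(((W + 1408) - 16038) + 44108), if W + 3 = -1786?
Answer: 4576238393066/61099 ≈ 7.4899e+7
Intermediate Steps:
W = -1789 (W = -3 - 1786 = -1789)
p = -427694/61099 (p = -7 + 1/(-36376 - 24723) = -7 + 1/(-61099) = -7 - 1/61099 = -427694/61099 ≈ -7.0000)
(p + 2712)*(((W + 1408) - 16038) + 44108) = (-427694/61099 + 2712)*(((-1789 + 1408) - 16038) + 44108) = 165272794*((-381 - 16038) + 44108)/61099 = 165272794*(-16419 + 44108)/61099 = (165272794/61099)*27689 = 4576238393066/61099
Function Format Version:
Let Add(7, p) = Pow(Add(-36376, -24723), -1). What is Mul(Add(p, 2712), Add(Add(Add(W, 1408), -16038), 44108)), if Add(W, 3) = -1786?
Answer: Rational(4576238393066, 61099) ≈ 7.4899e+7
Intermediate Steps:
W = -1789 (W = Add(-3, -1786) = -1789)
p = Rational(-427694, 61099) (p = Add(-7, Pow(Add(-36376, -24723), -1)) = Add(-7, Pow(-61099, -1)) = Add(-7, Rational(-1, 61099)) = Rational(-427694, 61099) ≈ -7.0000)
Mul(Add(p, 2712), Add(Add(Add(W, 1408), -16038), 44108)) = Mul(Add(Rational(-427694, 61099), 2712), Add(Add(Add(-1789, 1408), -16038), 44108)) = Mul(Rational(165272794, 61099), Add(Add(-381, -16038), 44108)) = Mul(Rational(165272794, 61099), Add(-16419, 44108)) = Mul(Rational(165272794, 61099), 27689) = Rational(4576238393066, 61099)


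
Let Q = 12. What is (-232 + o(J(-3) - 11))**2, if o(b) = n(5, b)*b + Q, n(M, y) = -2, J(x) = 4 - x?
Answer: 44944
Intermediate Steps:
o(b) = 12 - 2*b (o(b) = -2*b + 12 = 12 - 2*b)
(-232 + o(J(-3) - 11))**2 = (-232 + (12 - 2*((4 - 1*(-3)) - 11)))**2 = (-232 + (12 - 2*((4 + 3) - 11)))**2 = (-232 + (12 - 2*(7 - 11)))**2 = (-232 + (12 - 2*(-4)))**2 = (-232 + (12 + 8))**2 = (-232 + 20)**2 = (-212)**2 = 44944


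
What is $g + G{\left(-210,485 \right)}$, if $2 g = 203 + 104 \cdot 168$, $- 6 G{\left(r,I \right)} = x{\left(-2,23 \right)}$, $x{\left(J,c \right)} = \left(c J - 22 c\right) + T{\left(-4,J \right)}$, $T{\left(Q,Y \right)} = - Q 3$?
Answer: $\frac{17855}{2} \approx 8927.5$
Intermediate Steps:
$T{\left(Q,Y \right)} = - 3 Q$
$x{\left(J,c \right)} = 12 - 22 c + J c$ ($x{\left(J,c \right)} = \left(c J - 22 c\right) - -12 = \left(J c - 22 c\right) + 12 = \left(- 22 c + J c\right) + 12 = 12 - 22 c + J c$)
$G{\left(r,I \right)} = 90$ ($G{\left(r,I \right)} = - \frac{12 - 506 - 46}{6} = \left(- \frac{1}{6}\right) \left(-540\right) = 90$)
$g = \frac{17675}{2}$ ($g = \frac{203 + 104 \cdot 168}{2} = \frac{203 + 17472}{2} = \frac{1}{2} \cdot 17675 = \frac{17675}{2} \approx 8837.5$)
$g + G{\left(-210,485 \right)} = \frac{17675}{2} + 90 = \frac{17855}{2}$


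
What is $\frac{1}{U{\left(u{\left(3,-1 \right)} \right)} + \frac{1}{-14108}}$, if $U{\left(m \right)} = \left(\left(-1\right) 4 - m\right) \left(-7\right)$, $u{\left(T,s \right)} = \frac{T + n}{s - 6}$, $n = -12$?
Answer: $\frac{14108}{521995} \approx 0.027027$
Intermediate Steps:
$u{\left(T,s \right)} = \frac{-12 + T}{-6 + s}$ ($u{\left(T,s \right)} = \frac{T - 12}{s - 6} = \frac{-12 + T}{-6 + s}$)
$U{\left(m \right)} = 28 + 7 m$ ($U{\left(m \right)} = \left(-4 - m\right) \left(-7\right) = 28 + 7 m$)
$\frac{1}{U{\left(u{\left(3,-1 \right)} \right)} + \frac{1}{-14108}} = \frac{1}{\left(28 + 7 \frac{-12 + 3}{-6 - 1}\right) + \frac{1}{-14108}} = \frac{1}{\left(28 + 7 \frac{1}{-7} \left(-9\right)\right) - \frac{1}{14108}} = \frac{1}{\left(28 + 7 \left(\left(- \frac{1}{7}\right) \left(-9\right)\right)\right) - \frac{1}{14108}} = \frac{1}{\left(28 + 7 \cdot \frac{9}{7}\right) - \frac{1}{14108}} = \frac{1}{\left(28 + 9\right) - \frac{1}{14108}} = \frac{1}{37 - \frac{1}{14108}} = \frac{1}{\frac{521995}{14108}} = \frac{14108}{521995}$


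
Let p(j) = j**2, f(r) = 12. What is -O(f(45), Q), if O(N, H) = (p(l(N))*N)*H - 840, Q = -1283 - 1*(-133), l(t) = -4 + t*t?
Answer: 270480840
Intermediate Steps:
l(t) = -4 + t**2
Q = -1150 (Q = -1283 + 133 = -1150)
O(N, H) = -840 + H*N*(-4 + N**2)**2 (O(N, H) = ((-4 + N**2)**2*N)*H - 840 = (N*(-4 + N**2)**2)*H - 840 = H*N*(-4 + N**2)**2 - 840 = -840 + H*N*(-4 + N**2)**2)
-O(f(45), Q) = -(-840 - 1150*12*(-4 + 12**2)**2) = -(-840 - 1150*12*(-4 + 144)**2) = -(-840 - 1150*12*140**2) = -(-840 - 1150*12*19600) = -(-840 - 270480000) = -1*(-270480840) = 270480840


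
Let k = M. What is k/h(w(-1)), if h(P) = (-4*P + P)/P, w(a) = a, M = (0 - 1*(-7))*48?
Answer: -112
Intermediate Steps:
M = 336 (M = (0 + 7)*48 = 7*48 = 336)
h(P) = -3 (h(P) = (-3*P)/P = -3)
k = 336
k/h(w(-1)) = 336/(-3) = 336*(-1/3) = -112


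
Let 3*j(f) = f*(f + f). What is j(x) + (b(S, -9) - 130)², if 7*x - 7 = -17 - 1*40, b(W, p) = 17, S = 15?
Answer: 1882043/147 ≈ 12803.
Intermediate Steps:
x = -50/7 (x = 1 + (-17 - 1*40)/7 = 1 + (-17 - 40)/7 = 1 + (⅐)*(-57) = 1 - 57/7 = -50/7 ≈ -7.1429)
j(f) = 2*f²/3 (j(f) = (f*(f + f))/3 = (f*(2*f))/3 = (2*f²)/3 = 2*f²/3)
j(x) + (b(S, -9) - 130)² = 2*(-50/7)²/3 + (17 - 130)² = (⅔)*(2500/49) + (-113)² = 5000/147 + 12769 = 1882043/147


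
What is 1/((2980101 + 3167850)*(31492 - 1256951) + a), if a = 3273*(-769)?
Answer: -1/7534064401446 ≈ -1.3273e-13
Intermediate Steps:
a = -2516937
1/((2980101 + 3167850)*(31492 - 1256951) + a) = 1/((2980101 + 3167850)*(31492 - 1256951) - 2516937) = 1/(6147951*(-1225459) - 2516937) = 1/(-7534061884509 - 2516937) = 1/(-7534064401446) = -1/7534064401446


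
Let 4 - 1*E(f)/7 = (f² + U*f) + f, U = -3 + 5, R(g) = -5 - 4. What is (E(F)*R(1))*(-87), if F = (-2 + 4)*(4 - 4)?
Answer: 21924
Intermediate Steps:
R(g) = -9
U = 2
F = 0 (F = 2*0 = 0)
E(f) = 28 - 21*f - 7*f² (E(f) = 28 - 7*((f² + 2*f) + f) = 28 - 7*(f² + 3*f) = 28 + (-21*f - 7*f²) = 28 - 21*f - 7*f²)
(E(F)*R(1))*(-87) = ((28 - 21*0 - 7*0²)*(-9))*(-87) = ((28 + 0 - 7*0)*(-9))*(-87) = ((28 + 0 + 0)*(-9))*(-87) = (28*(-9))*(-87) = -252*(-87) = 21924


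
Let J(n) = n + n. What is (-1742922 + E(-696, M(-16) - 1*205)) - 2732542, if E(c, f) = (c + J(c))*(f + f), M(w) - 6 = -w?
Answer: -3711256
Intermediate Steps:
M(w) = 6 - w
J(n) = 2*n
E(c, f) = 6*c*f (E(c, f) = (c + 2*c)*(f + f) = (3*c)*(2*f) = 6*c*f)
(-1742922 + E(-696, M(-16) - 1*205)) - 2732542 = (-1742922 + 6*(-696)*((6 - 1*(-16)) - 1*205)) - 2732542 = (-1742922 + 6*(-696)*((6 + 16) - 205)) - 2732542 = (-1742922 + 6*(-696)*(22 - 205)) - 2732542 = (-1742922 + 6*(-696)*(-183)) - 2732542 = (-1742922 + 764208) - 2732542 = -978714 - 2732542 = -3711256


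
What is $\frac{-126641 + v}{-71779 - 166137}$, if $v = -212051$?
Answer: $\frac{84673}{59479} \approx 1.4236$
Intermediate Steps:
$\frac{-126641 + v}{-71779 - 166137} = \frac{-126641 - 212051}{-71779 - 166137} = - \frac{338692}{-237916} = \left(-338692\right) \left(- \frac{1}{237916}\right) = \frac{84673}{59479}$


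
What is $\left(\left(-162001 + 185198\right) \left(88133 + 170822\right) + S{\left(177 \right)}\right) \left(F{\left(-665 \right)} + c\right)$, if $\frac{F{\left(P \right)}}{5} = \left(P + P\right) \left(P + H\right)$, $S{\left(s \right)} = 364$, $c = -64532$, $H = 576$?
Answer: $3167588415453682$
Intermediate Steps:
$F{\left(P \right)} = 10 P \left(576 + P\right)$ ($F{\left(P \right)} = 5 \left(P + P\right) \left(P + 576\right) = 5 \cdot 2 P \left(576 + P\right) = 10 P \left(576 + P\right)$)
$\left(\left(-162001 + 185198\right) \left(88133 + 170822\right) + S{\left(177 \right)}\right) \left(F{\left(-665 \right)} + c\right) = \left(\left(-162001 + 185198\right) \left(88133 + 170822\right) + 364\right) \left(10 \left(-665\right) \left(576 - 665\right) - 64532\right) = \left(23197 \cdot 258955 + 364\right) \left(10 \left(-665\right) \left(-89\right) - 64532\right) = \left(6006979135 + 364\right) \left(591850 - 64532\right) = 6006979499 \cdot 527318 = 3167588415453682$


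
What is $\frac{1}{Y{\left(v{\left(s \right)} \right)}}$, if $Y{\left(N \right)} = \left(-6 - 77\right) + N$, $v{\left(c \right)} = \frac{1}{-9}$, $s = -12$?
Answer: $- \frac{9}{748} \approx -0.012032$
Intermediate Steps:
$v{\left(c \right)} = - \frac{1}{9}$
$Y{\left(N \right)} = -83 + N$
$\frac{1}{Y{\left(v{\left(s \right)} \right)}} = \frac{1}{-83 - \frac{1}{9}} = \frac{1}{- \frac{748}{9}} = - \frac{9}{748}$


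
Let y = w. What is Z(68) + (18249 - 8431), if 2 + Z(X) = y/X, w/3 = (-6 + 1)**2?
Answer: 667563/68 ≈ 9817.1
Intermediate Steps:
w = 75 (w = 3*(-6 + 1)**2 = 3*(-5)**2 = 3*25 = 75)
y = 75
Z(X) = -2 + 75/X
Z(68) + (18249 - 8431) = (-2 + 75/68) + (18249 - 8431) = (-2 + 75*(1/68)) + 9818 = (-2 + 75/68) + 9818 = -61/68 + 9818 = 667563/68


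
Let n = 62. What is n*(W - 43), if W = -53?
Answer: -5952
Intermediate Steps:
n*(W - 43) = 62*(-53 - 43) = 62*(-96) = -5952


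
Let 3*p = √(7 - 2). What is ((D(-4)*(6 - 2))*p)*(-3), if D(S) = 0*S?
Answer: 0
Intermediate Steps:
p = √5/3 (p = √(7 - 2)/3 = √5/3 ≈ 0.74536)
D(S) = 0
((D(-4)*(6 - 2))*p)*(-3) = ((0*(6 - 2))*(√5/3))*(-3) = ((0*4)*(√5/3))*(-3) = (0*(√5/3))*(-3) = 0*(-3) = 0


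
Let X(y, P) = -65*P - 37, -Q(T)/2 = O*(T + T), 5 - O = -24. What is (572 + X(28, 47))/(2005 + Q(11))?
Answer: -280/81 ≈ -3.4568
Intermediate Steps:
O = 29 (O = 5 - 1*(-24) = 5 + 24 = 29)
Q(T) = -116*T (Q(T) = -58*(T + T) = -58*2*T = -116*T)
X(y, P) = -37 - 65*P
(572 + X(28, 47))/(2005 + Q(11)) = (572 + (-37 - 65*47))/(2005 - 116*11) = (572 + (-37 - 3055))/(2005 - 1276) = (572 - 3092)/729 = -2520*1/729 = -280/81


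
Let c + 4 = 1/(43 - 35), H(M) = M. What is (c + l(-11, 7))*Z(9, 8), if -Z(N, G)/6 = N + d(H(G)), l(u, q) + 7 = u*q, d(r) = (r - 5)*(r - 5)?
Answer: 18981/2 ≈ 9490.5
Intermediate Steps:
d(r) = (-5 + r)**2 (d(r) = (-5 + r)*(-5 + r) = (-5 + r)**2)
c = -31/8 (c = -4 + 1/(43 - 35) = -4 + 1/8 = -31/8 ≈ -3.8750)
l(u, q) = -7 + q*u (l(u, q) = -7 + u*q = -7 + q*u)
Z(N, G) = -6*N - 6*(-5 + G)**2 (Z(N, G) = -6*(N + (-5 + G)**2) = -6*N - 6*(-5 + G)**2)
(c + l(-11, 7))*Z(9, 8) = (-31/8 + (-7 + 7*(-11)))*(-6*9 - 6*(-5 + 8)**2) = (-31/8 + (-7 - 77))*(-54 - 6*3**2) = (-31/8 - 84)*(-54 - 6*9) = -703*(-54 - 54)/8 = -703/8*(-108) = 18981/2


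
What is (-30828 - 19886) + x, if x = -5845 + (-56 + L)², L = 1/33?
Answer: -58181342/1089 ≈ -53426.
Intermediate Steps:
L = 1/33 ≈ 0.030303
x = -2953796/1089 (x = -5845 + (-56 + 1/33)² = -5845 + (-1847/33)² = -5845 + 3411409/1089 = -2953796/1089 ≈ -2712.4)
(-30828 - 19886) + x = (-30828 - 19886) - 2953796/1089 = -50714 - 2953796/1089 = -58181342/1089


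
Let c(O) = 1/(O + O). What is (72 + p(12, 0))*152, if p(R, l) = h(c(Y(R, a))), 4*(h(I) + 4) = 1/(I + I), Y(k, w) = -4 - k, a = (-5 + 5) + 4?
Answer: 9728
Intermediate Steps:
a = 4 (a = 0 + 4 = 4)
c(O) = 1/(2*O)
h(I) = -4 + 1/(8*I) (h(I) = -4 + 1/(4*(I + I)) = -4 + 1/(4*((2*I))) = -4 + (1/(2*I))/4 = -4 + 1/(8*I))
p(R, l) = -5 - R/4 (p(R, l) = -4 + 1/(8*((1/(2*(-4 - R))))) = -4 + (-8 - 2*R)/8 = -4 + (-1 - R/4) = -5 - R/4)
(72 + p(12, 0))*152 = (72 + (-5 - ¼*12))*152 = (72 + (-5 - 3))*152 = (72 - 8)*152 = 64*152 = 9728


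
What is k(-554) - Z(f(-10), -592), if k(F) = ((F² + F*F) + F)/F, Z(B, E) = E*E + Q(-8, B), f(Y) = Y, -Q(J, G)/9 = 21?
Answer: -351382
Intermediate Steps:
Q(J, G) = -189 (Q(J, G) = -9*21 = -189)
Z(B, E) = -189 + E² (Z(B, E) = E*E - 189 = E² - 189 = -189 + E²)
k(F) = (F + 2*F²)/F (k(F) = ((F² + F²) + F)/F = (2*F² + F)/F = (F + 2*F²)/F)
k(-554) - Z(f(-10), -592) = (1 + 2*(-554)) - (-189 + (-592)²) = (1 - 1108) - (-189 + 350464) = -1107 - 1*350275 = -1107 - 350275 = -351382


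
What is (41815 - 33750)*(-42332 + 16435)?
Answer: -208859305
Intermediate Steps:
(41815 - 33750)*(-42332 + 16435) = 8065*(-25897) = -208859305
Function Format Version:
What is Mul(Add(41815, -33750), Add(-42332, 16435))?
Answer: -208859305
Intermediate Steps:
Mul(Add(41815, -33750), Add(-42332, 16435)) = Mul(8065, -25897) = -208859305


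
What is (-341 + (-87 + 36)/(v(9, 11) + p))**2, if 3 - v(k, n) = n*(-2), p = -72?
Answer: 255232576/2209 ≈ 1.1554e+5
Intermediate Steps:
v(k, n) = 3 + 2*n (v(k, n) = 3 - n*(-2) = 3 - (-2)*n = 3 + 2*n)
(-341 + (-87 + 36)/(v(9, 11) + p))**2 = (-341 + (-87 + 36)/((3 + 2*11) - 72))**2 = (-341 - 51/((3 + 22) - 72))**2 = (-341 - 51/(25 - 72))**2 = (-341 - 51/(-47))**2 = (-341 - 51*(-1/47))**2 = (-341 + 51/47)**2 = (-15976/47)**2 = 255232576/2209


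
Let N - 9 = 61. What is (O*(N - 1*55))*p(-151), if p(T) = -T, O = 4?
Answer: 9060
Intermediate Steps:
N = 70 (N = 9 + 61 = 70)
(O*(N - 1*55))*p(-151) = (4*(70 - 1*55))*(-1*(-151)) = (4*(70 - 55))*151 = (4*15)*151 = 60*151 = 9060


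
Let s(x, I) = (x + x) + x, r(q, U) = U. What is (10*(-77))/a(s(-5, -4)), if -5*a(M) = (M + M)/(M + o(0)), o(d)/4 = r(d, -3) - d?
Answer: 3465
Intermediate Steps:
o(d) = -12 - 4*d (o(d) = 4*(-3 - d) = -12 - 4*d)
s(x, I) = 3*x (s(x, I) = 2*x + x = 3*x)
a(M) = -2*M/(5*(-12 + M)) (a(M) = -(M + M)/(5*(M + (-12 - 4*0))) = -2*M/(5*(M + (-12 + 0))) = -2*M/(5*(M - 12)) = -2*M/(5*(-12 + M)))
(10*(-77))/a(s(-5, -4)) = (10*(-77))/((-2*3*(-5)/(-60 + 5*(3*(-5))))) = -770/((-2*(-15)/(-60 + 5*(-15)))) = -770/((-2*(-15)/(-60 - 75))) = -770/((-2*(-15)/(-135))) = -770/((-2*(-15)*(-1/135))) = -770/(-2/9) = -770*(-9/2) = 3465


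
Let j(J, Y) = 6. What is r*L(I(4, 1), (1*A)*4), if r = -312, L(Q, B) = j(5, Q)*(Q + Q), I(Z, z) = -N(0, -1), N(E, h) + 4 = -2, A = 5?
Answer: -22464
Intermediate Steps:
N(E, h) = -6 (N(E, h) = -4 - 2 = -6)
I(Z, z) = 6 (I(Z, z) = -1*(-6) = 6)
L(Q, B) = 12*Q (L(Q, B) = 6*(Q + Q) = 6*(2*Q) = 12*Q)
r*L(I(4, 1), (1*A)*4) = -3744*6 = -312*72 = -22464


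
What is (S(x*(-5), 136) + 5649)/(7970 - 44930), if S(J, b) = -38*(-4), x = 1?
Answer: -5801/36960 ≈ -0.15695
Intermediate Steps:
S(J, b) = 152
(S(x*(-5), 136) + 5649)/(7970 - 44930) = (152 + 5649)/(7970 - 44930) = 5801/(-36960) = 5801*(-1/36960) = -5801/36960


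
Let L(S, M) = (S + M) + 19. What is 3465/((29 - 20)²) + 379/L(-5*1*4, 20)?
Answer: 10726/171 ≈ 62.725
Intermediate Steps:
L(S, M) = 19 + M + S (L(S, M) = (M + S) + 19 = 19 + M + S)
3465/((29 - 20)²) + 379/L(-5*1*4, 20) = 3465/((29 - 20)²) + 379/(19 + 20 - 5*1*4) = 3465/(9²) + 379/(19 + 20 - 5*4) = 3465/81 + 379/(19 + 20 - 20) = 3465*(1/81) + 379/19 = 385/9 + 379*(1/19) = 385/9 + 379/19 = 10726/171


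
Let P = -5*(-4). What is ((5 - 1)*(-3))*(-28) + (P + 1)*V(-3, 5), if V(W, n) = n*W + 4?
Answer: 105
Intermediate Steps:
P = 20
V(W, n) = 4 + W*n (V(W, n) = W*n + 4 = 4 + W*n)
((5 - 1)*(-3))*(-28) + (P + 1)*V(-3, 5) = ((5 - 1)*(-3))*(-28) + (20 + 1)*(4 - 3*5) = (4*(-3))*(-28) + 21*(4 - 15) = -12*(-28) + 21*(-11) = 336 - 231 = 105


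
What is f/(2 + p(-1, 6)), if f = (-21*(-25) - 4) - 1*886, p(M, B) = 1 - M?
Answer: -365/4 ≈ -91.250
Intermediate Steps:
f = -365 (f = (525 - 4) - 886 = 521 - 886 = -365)
f/(2 + p(-1, 6)) = -365/(2 + (1 - 1*(-1))) = -365/(2 + (1 + 1)) = -365/(2 + 2) = -365/4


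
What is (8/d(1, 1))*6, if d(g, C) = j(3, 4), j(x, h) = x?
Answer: 16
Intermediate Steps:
d(g, C) = 3
(8/d(1, 1))*6 = (8/3)*6 = 16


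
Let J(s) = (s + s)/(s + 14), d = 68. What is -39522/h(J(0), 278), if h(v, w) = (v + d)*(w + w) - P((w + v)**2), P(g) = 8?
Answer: -941/900 ≈ -1.0456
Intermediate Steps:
J(s) = 2*s/(14 + s) (J(s) = (2*s)/(14 + s) = 2*s/(14 + s))
h(v, w) = -8 + 2*w*(68 + v) (h(v, w) = (v + 68)*(w + w) - 1*8 = (68 + v)*(2*w) - 8 = 2*w*(68 + v) - 8 = -8 + 2*w*(68 + v))
-39522/h(J(0), 278) = -39522/(-8 + 136*278 + 2*(2*0/(14 + 0))*278) = -39522/(-8 + 37808 + 2*(2*0/14)*278) = -39522/(-8 + 37808 + 2*(2*0*(1/14))*278) = -39522/(-8 + 37808 + 2*0*278) = -39522/(-8 + 37808 + 0) = -39522/37800 = -39522*1/37800 = -941/900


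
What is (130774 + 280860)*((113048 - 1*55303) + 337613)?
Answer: 162742794972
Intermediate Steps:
(130774 + 280860)*((113048 - 1*55303) + 337613) = 411634*((113048 - 55303) + 337613) = 411634*(57745 + 337613) = 411634*395358 = 162742794972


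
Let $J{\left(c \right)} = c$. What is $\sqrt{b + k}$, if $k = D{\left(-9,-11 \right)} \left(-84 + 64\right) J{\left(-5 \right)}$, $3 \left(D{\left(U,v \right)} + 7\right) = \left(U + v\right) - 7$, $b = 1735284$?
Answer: $2 \sqrt{433421} \approx 1316.7$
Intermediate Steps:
$D{\left(U,v \right)} = - \frac{28}{3} + \frac{U}{3} + \frac{v}{3}$ ($D{\left(U,v \right)} = -7 + \frac{\left(U + v\right) - 7}{3} = -7 + \frac{-7 + U + v}{3} = -7 + \left(- \frac{7}{3} + \frac{U}{3} + \frac{v}{3}\right) = - \frac{28}{3} + \frac{U}{3} + \frac{v}{3}$)
$k = -1600$ ($k = \left(- \frac{28}{3} + \frac{1}{3} \left(-9\right) + \frac{1}{3} \left(-11\right)\right) \left(-84 + 64\right) \left(-5\right) = \left(- \frac{28}{3} - 3 - \frac{11}{3}\right) \left(-20\right) \left(-5\right) = \left(-16\right) \left(-20\right) \left(-5\right) = 320 \left(-5\right) = -1600$)
$\sqrt{b + k} = \sqrt{1735284 - 1600} = \sqrt{1733684} = 2 \sqrt{433421}$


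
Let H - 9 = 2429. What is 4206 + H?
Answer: 6644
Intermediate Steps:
H = 2438 (H = 9 + 2429 = 2438)
4206 + H = 4206 + 2438 = 6644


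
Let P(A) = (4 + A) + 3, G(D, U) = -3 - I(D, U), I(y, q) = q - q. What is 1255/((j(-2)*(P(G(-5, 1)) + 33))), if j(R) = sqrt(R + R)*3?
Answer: -1255*I/222 ≈ -5.6532*I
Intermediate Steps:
I(y, q) = 0
G(D, U) = -3 (G(D, U) = -3 - 1*0 = -3 + 0 = -3)
P(A) = 7 + A
j(R) = 3*sqrt(2)*sqrt(R) (j(R) = sqrt(2*R)*3 = (sqrt(2)*sqrt(R))*3 = 3*sqrt(2)*sqrt(R))
1255/((j(-2)*(P(G(-5, 1)) + 33))) = 1255/(((3*sqrt(2)*sqrt(-2))*((7 - 3) + 33))) = 1255/(((3*sqrt(2)*(I*sqrt(2)))*(4 + 33))) = 1255/(((6*I)*37)) = 1255/((222*I)) = 1255*(-I/222) = -1255*I/222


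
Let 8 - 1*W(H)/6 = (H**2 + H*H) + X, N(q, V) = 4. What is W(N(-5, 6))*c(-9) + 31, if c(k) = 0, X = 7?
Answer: 31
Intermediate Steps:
W(H) = 6 - 12*H**2 (W(H) = 48 - 6*((H**2 + H*H) + 7) = 48 - 6*((H**2 + H**2) + 7) = 48 - 6*(2*H**2 + 7) = 48 - 6*(7 + 2*H**2) = 48 + (-42 - 12*H**2) = 6 - 12*H**2)
W(N(-5, 6))*c(-9) + 31 = (6 - 12*4**2)*0 + 31 = (6 - 12*16)*0 + 31 = (6 - 192)*0 + 31 = -186*0 + 31 = 0 + 31 = 31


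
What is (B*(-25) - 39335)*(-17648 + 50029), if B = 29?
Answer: -1297182860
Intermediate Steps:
(B*(-25) - 39335)*(-17648 + 50029) = (29*(-25) - 39335)*(-17648 + 50029) = (-725 - 39335)*32381 = -40060*32381 = -1297182860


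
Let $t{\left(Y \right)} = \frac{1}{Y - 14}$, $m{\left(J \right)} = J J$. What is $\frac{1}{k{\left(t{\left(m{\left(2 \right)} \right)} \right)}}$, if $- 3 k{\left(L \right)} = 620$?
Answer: $- \frac{3}{620} \approx -0.0048387$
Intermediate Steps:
$m{\left(J \right)} = J^{2}$
$t{\left(Y \right)} = \frac{1}{-14 + Y}$
$k{\left(L \right)} = - \frac{620}{3}$ ($k{\left(L \right)} = \left(- \frac{1}{3}\right) 620 = - \frac{620}{3}$)
$\frac{1}{k{\left(t{\left(m{\left(2 \right)} \right)} \right)}} = \frac{1}{- \frac{620}{3}} = - \frac{3}{620}$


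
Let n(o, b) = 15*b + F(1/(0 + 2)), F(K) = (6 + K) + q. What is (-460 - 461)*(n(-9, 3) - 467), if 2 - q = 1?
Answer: 763509/2 ≈ 3.8175e+5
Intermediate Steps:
q = 1 (q = 2 - 1*1 = 2 - 1 = 1)
F(K) = 7 + K (F(K) = (6 + K) + 1 = 7 + K)
n(o, b) = 15/2 + 15*b (n(o, b) = 15*b + (7 + 1/(0 + 2)) = 15*b + (7 + 1/2) = 15*b + (7 + ½) = 15*b + 15/2 = 15/2 + 15*b)
(-460 - 461)*(n(-9, 3) - 467) = (-460 - 461)*((15/2 + 15*3) - 467) = -921*((15/2 + 45) - 467) = -921*(105/2 - 467) = -921*(-829/2) = 763509/2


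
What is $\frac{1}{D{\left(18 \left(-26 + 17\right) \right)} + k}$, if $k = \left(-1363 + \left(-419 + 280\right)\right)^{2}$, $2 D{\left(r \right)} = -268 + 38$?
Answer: $\frac{1}{2255889} \approx 4.4328 \cdot 10^{-7}$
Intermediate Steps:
$D{\left(r \right)} = -115$ ($D{\left(r \right)} = \frac{-268 + 38}{2} = \frac{1}{2} \left(-230\right) = -115$)
$k = 2256004$ ($k = \left(-1363 - 139\right)^{2} = \left(-1502\right)^{2} = 2256004$)
$\frac{1}{D{\left(18 \left(-26 + 17\right) \right)} + k} = \frac{1}{-115 + 2256004} = \frac{1}{2255889}$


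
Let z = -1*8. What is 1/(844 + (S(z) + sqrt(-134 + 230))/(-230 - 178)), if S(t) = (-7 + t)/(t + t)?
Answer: 11988926592/10118626487371 + 139264*sqrt(6)/10118626487371 ≈ 0.0011849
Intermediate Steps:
z = -8
S(t) = (-7 + t)/(2*t) (S(t) = (-7 + t)/((2*t)) = (-7 + t)*(1/(2*t)) = (-7 + t)/(2*t))
1/(844 + (S(z) + sqrt(-134 + 230))/(-230 - 178)) = 1/(844 + ((1/2)*(-7 - 8)/(-8) + sqrt(-134 + 230))/(-230 - 178)) = 1/(844 + ((1/2)*(-1/8)*(-15) + sqrt(96))/(-408)) = 1/(844 + (15/16 + 4*sqrt(6))*(-1/408)) = 1/(844 + (-5/2176 - sqrt(6)/102)) = 1/(1836539/2176 - sqrt(6)/102)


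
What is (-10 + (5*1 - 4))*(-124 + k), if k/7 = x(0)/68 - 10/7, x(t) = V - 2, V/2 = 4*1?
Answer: 40815/34 ≈ 1200.4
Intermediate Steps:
V = 8 (V = 2*(4*1) = 2*4 = 8)
x(t) = 6 (x(t) = 8 - 2 = 6)
k = -319/34 (k = 7*(6/68 - 10/7) = 7*(6*(1/68) - 10*1/7) = 7*(3/34 - 10/7) = 7*(-319/238) = -319/34 ≈ -9.3824)
(-10 + (5*1 - 4))*(-124 + k) = (-10 + (5*1 - 4))*(-124 - 319/34) = (-10 + (5 - 4))*(-4535/34) = (-10 + 1)*(-4535/34) = -9*(-4535/34) = 40815/34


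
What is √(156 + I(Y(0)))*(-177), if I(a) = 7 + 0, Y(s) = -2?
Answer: -177*√163 ≈ -2259.8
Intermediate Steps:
I(a) = 7
√(156 + I(Y(0)))*(-177) = √(156 + 7)*(-177) = √163*(-177) = -177*√163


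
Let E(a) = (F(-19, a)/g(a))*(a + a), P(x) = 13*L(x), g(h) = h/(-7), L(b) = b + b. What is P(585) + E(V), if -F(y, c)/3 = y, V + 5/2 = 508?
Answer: 14412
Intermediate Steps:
L(b) = 2*b
V = 1011/2 (V = -5/2 + 508 = 1011/2 ≈ 505.50)
g(h) = -h/7 (g(h) = h*(-⅐) = -h/7)
F(y, c) = -3*y
P(x) = 26*x (P(x) = 13*(2*x) = 26*x)
E(a) = -798 (E(a) = ((-3*(-19))/((-a/7)))*(a + a) = (57*(-7/a))*(2*a) = (-399/a)*(2*a) = -798)
P(585) + E(V) = 26*585 - 798 = 15210 - 798 = 14412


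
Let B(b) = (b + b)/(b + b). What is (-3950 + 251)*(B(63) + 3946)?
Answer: -14599953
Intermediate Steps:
B(b) = 1 (B(b) = (2*b)/((2*b)) = (2*b)*(1/(2*b)) = 1)
(-3950 + 251)*(B(63) + 3946) = (-3950 + 251)*(1 + 3946) = -3699*3947 = -14599953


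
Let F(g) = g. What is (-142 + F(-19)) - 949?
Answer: -1110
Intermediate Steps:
(-142 + F(-19)) - 949 = (-142 - 19) - 949 = -161 - 949 = -1110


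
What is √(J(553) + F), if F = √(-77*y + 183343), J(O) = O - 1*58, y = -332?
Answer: √(495 + √208907) ≈ 30.856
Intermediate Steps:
J(O) = -58 + O (J(O) = O - 58 = -58 + O)
F = √208907 (F = √(-77*(-332) + 183343) = √(25564 + 183343) = √208907 ≈ 457.06)
√(J(553) + F) = √((-58 + 553) + √208907) = √(495 + √208907)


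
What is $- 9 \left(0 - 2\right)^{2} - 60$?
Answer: $-96$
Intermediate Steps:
$- 9 \left(0 - 2\right)^{2} - 60 = - 9 \left(-2\right)^{2} - 60 = \left(-9\right) 4 - 60 = -36 - 60 = -96$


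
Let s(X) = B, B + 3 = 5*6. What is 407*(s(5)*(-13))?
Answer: -142857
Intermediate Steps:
B = 27 (B = -3 + 5*6 = -3 + 30 = 27)
s(X) = 27
407*(s(5)*(-13)) = 407*(27*(-13)) = 407*(-351) = -142857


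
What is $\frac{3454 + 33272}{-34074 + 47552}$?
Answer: $\frac{18363}{6739} \approx 2.7249$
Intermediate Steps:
$\frac{3454 + 33272}{-34074 + 47552} = \frac{36726}{13478} = 36726 \cdot \frac{1}{13478} = \frac{18363}{6739}$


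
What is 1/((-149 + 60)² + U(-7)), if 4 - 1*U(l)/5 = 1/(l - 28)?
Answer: 7/55588 ≈ 0.00012593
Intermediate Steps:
U(l) = 20 - 5/(-28 + l) (U(l) = 20 - 5/(l - 28) = 20 - 5/(-28 + l))
1/((-149 + 60)² + U(-7)) = 1/((-149 + 60)² + 5*(-113 + 4*(-7))/(-28 - 7)) = 1/((-89)² + 5*(-113 - 28)/(-35)) = 1/(7921 + 5*(-1/35)*(-141)) = 1/(7921 + 141/7) = 1/(55588/7) = 7/55588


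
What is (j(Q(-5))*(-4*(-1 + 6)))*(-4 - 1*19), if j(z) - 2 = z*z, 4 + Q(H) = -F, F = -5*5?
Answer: 203780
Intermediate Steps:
F = -25
Q(H) = 21 (Q(H) = -4 - 1*(-25) = -4 + 25 = 21)
j(z) = 2 + z² (j(z) = 2 + z*z = 2 + z²)
(j(Q(-5))*(-4*(-1 + 6)))*(-4 - 1*19) = ((2 + 21²)*(-4*(-1 + 6)))*(-4 - 1*19) = ((2 + 441)*(-4*5))*(-4 - 19) = (443*(-20))*(-23) = -8860*(-23) = 203780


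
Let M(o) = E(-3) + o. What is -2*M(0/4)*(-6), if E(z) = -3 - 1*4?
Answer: -84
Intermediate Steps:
E(z) = -7 (E(z) = -3 - 4 = -7)
M(o) = -7 + o
-2*M(0/4)*(-6) = -2*(-7 + 0/4)*(-6) = -2*(-7 + 0*(¼))*(-6) = -2*(-7 + 0)*(-6) = -2*(-7)*(-6) = 14*(-6) = -84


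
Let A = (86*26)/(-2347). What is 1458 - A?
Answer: 3424162/2347 ≈ 1459.0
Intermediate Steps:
A = -2236/2347 (A = 2236*(-1/2347) = -2236/2347 ≈ -0.95271)
1458 - A = 1458 - 1*(-2236/2347) = 1458 + 2236/2347 = 3424162/2347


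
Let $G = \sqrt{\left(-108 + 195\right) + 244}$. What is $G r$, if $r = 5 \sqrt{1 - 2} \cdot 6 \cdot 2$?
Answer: $60 i \sqrt{331} \approx 1091.6 i$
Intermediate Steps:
$G = \sqrt{331}$ ($G = \sqrt{87 + 244} = \sqrt{331} \approx 18.193$)
$r = 60 i$ ($r = 5 \sqrt{-1} \cdot 6 \cdot 2 = 5 i 6 \cdot 2 = 5 \cdot 6 i 2 = 5 \cdot 12 i = 60 i \approx 60.0 i$)
$G r = \sqrt{331} \cdot 60 i = 60 i \sqrt{331}$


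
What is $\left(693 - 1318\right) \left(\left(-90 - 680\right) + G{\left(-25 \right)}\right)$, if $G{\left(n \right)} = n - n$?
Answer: $481250$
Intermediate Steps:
$G{\left(n \right)} = 0$
$\left(693 - 1318\right) \left(\left(-90 - 680\right) + G{\left(-25 \right)}\right) = \left(693 - 1318\right) \left(\left(-90 - 680\right) + 0\right) = - 625 \left(\left(-90 - 680\right) + 0\right) = - 625 \left(-770 + 0\right) = \left(-625\right) \left(-770\right) = 481250$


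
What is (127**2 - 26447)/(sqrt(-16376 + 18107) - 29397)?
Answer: 7221863/20575759 + 737*sqrt(1731)/61727277 ≈ 0.35149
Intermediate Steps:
(127**2 - 26447)/(sqrt(-16376 + 18107) - 29397) = (16129 - 26447)/(sqrt(1731) - 29397) = -10318/(-29397 + sqrt(1731))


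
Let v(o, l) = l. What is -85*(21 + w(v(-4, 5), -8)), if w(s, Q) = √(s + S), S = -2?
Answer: -1785 - 85*√3 ≈ -1932.2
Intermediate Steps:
w(s, Q) = √(-2 + s) (w(s, Q) = √(s - 2) = √(-2 + s))
-85*(21 + w(v(-4, 5), -8)) = -85*(21 + √(-2 + 5)) = -85*(21 + √3) = -1785 - 85*√3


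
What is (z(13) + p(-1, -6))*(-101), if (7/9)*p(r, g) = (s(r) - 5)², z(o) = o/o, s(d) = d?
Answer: -33431/7 ≈ -4775.9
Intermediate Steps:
z(o) = 1
p(r, g) = 9*(-5 + r)²/7 (p(r, g) = 9*(r - 5)²/7 = 9*(-5 + r)²/7)
(z(13) + p(-1, -6))*(-101) = (1 + 9*(-5 - 1)²/7)*(-101) = (1 + (9/7)*(-6)²)*(-101) = (1 + (9/7)*36)*(-101) = (1 + 324/7)*(-101) = (331/7)*(-101) = -33431/7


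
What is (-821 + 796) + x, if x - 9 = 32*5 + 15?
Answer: 159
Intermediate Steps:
x = 184 (x = 9 + (32*5 + 15) = 9 + (160 + 15) = 9 + 175 = 184)
(-821 + 796) + x = (-821 + 796) + 184 = -25 + 184 = 159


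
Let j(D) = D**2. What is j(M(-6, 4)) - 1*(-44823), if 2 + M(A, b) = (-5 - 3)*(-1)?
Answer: 44859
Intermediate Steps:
M(A, b) = 6 (M(A, b) = -2 + (-5 - 3)*(-1) = -2 - 8*(-1) = -2 + 8 = 6)
j(M(-6, 4)) - 1*(-44823) = 6**2 - 1*(-44823) = 36 + 44823 = 44859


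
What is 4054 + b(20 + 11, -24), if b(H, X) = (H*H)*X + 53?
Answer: -18957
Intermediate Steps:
b(H, X) = 53 + X*H² (b(H, X) = H²*X + 53 = X*H² + 53 = 53 + X*H²)
4054 + b(20 + 11, -24) = 4054 + (53 - 24*(20 + 11)²) = 4054 + (53 - 24*31²) = 4054 + (53 - 24*961) = 4054 + (53 - 23064) = 4054 - 23011 = -18957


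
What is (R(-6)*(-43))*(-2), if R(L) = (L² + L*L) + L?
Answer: 5676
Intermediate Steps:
R(L) = L + 2*L² (R(L) = (L² + L²) + L = 2*L² + L = L + 2*L²)
(R(-6)*(-43))*(-2) = (-6*(1 + 2*(-6))*(-43))*(-2) = (-6*(1 - 12)*(-43))*(-2) = (-6*(-11)*(-43))*(-2) = (66*(-43))*(-2) = -2838*(-2) = 5676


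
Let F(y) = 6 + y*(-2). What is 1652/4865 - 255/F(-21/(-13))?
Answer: -765143/8340 ≈ -91.744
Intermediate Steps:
F(y) = 6 - 2*y
1652/4865 - 255/F(-21/(-13)) = 1652/4865 - 255/(6 - (-42)/(-13)) = 1652*(1/4865) - 255/(6 - (-42)*(-1)/13) = 236/695 - 255/(6 - 2*21/13) = 236/695 - 255/(6 - 42/13) = 236/695 - 255/36/13 = 236/695 - 255*13/36 = 236/695 - 1105/12 = -765143/8340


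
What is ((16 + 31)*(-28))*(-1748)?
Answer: 2300368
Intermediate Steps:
((16 + 31)*(-28))*(-1748) = (47*(-28))*(-1748) = -1316*(-1748) = 2300368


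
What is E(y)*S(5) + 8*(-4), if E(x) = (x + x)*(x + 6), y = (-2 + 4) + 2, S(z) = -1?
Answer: -112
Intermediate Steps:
y = 4 (y = 2 + 2 = 4)
E(x) = 2*x*(6 + x) (E(x) = (2*x)*(6 + x) = 2*x*(6 + x))
E(y)*S(5) + 8*(-4) = (2*4*(6 + 4))*(-1) + 8*(-4) = (2*4*10)*(-1) - 32 = 80*(-1) - 32 = -80 - 32 = -112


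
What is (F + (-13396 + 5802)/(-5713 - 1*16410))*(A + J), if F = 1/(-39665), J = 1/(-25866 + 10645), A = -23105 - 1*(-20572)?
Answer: -11612468267344278/13356561368695 ≈ -869.42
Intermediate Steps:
A = -2533 (A = -23105 + 20572 = -2533)
J = -1/15221 (J = 1/(-15221) = -1/15221 ≈ -6.5699e-5)
F = -1/39665 ≈ -2.5211e-5
(F + (-13396 + 5802)/(-5713 - 1*16410))*(A + J) = (-1/39665 + (-13396 + 5802)/(-5713 - 1*16410))*(-2533 - 1/15221) = (-1/39665 - 7594/(-5713 - 16410))*(-38554794/15221) = (-1/39665 - 7594/(-22123))*(-38554794/15221) = (-1/39665 - 7594*(-1/22123))*(-38554794/15221) = (-1/39665 + 7594/22123)*(-38554794/15221) = (301193887/877508795)*(-38554794/15221) = -11612468267344278/13356561368695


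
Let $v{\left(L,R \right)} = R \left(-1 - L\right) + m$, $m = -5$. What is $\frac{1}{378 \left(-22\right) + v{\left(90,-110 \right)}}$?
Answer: $\frac{1}{1689} \approx 0.00059207$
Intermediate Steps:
$v{\left(L,R \right)} = -5 + R \left(-1 - L\right)$ ($v{\left(L,R \right)} = R \left(-1 - L\right) - 5 = -5 + R \left(-1 - L\right)$)
$\frac{1}{378 \left(-22\right) + v{\left(90,-110 \right)}} = \frac{1}{378 \left(-22\right) - \left(-105 - 9900\right)} = \frac{1}{-8316 + \left(-5 + 110 + 9900\right)} = \frac{1}{-8316 + 10005} = \frac{1}{1689}$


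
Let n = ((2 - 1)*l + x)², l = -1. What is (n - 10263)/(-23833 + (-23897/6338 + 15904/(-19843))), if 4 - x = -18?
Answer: 411754393916/999310219915 ≈ 0.41204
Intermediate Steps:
x = 22 (x = 4 - 1*(-18) = 4 + 18 = 22)
n = 441 (n = ((2 - 1)*(-1) + 22)² = (1*(-1) + 22)² = (-1 + 22)² = 21² = 441)
(n - 10263)/(-23833 + (-23897/6338 + 15904/(-19843))) = (441 - 10263)/(-23833 + (-23897/6338 + 15904/(-19843))) = -9822/(-23833 + (-23897*1/6338 + 15904*(-1/19843))) = -9822/(-23833 + (-23897/6338 - 15904/19843)) = -9822/(-23833 - 574987723/125764934) = -9822/(-2997930659745/125764934) = -9822*(-125764934/2997930659745) = 411754393916/999310219915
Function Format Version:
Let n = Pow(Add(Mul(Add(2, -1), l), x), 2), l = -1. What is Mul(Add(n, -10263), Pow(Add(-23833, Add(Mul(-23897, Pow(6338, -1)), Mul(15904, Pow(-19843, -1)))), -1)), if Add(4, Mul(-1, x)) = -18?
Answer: Rational(411754393916, 999310219915) ≈ 0.41204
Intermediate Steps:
x = 22 (x = Add(4, Mul(-1, -18)) = Add(4, 18) = 22)
n = 441 (n = Pow(Add(Mul(Add(2, -1), -1), 22), 2) = Pow(Add(Mul(1, -1), 22), 2) = Pow(Add(-1, 22), 2) = Pow(21, 2) = 441)
Mul(Add(n, -10263), Pow(Add(-23833, Add(Mul(-23897, Pow(6338, -1)), Mul(15904, Pow(-19843, -1)))), -1)) = Mul(Add(441, -10263), Pow(Add(-23833, Add(Mul(-23897, Pow(6338, -1)), Mul(15904, Pow(-19843, -1)))), -1)) = Mul(-9822, Pow(Add(-23833, Add(Mul(-23897, Rational(1, 6338)), Mul(15904, Rational(-1, 19843)))), -1)) = Mul(-9822, Pow(Add(-23833, Add(Rational(-23897, 6338), Rational(-15904, 19843))), -1)) = Mul(-9822, Pow(Add(-23833, Rational(-574987723, 125764934)), -1)) = Mul(-9822, Pow(Rational(-2997930659745, 125764934), -1)) = Mul(-9822, Rational(-125764934, 2997930659745)) = Rational(411754393916, 999310219915)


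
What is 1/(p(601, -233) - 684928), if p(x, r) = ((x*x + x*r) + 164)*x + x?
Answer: 1/132336205 ≈ 7.5565e-9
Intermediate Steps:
p(x, r) = x + x*(164 + x**2 + r*x) (p(x, r) = ((x**2 + r*x) + 164)*x + x = (164 + x**2 + r*x)*x + x = x*(164 + x**2 + r*x) + x = x + x*(164 + x**2 + r*x))
1/(p(601, -233) - 684928) = 1/(601*(165 + 601**2 - 233*601) - 684928) = 1/(601*(165 + 361201 - 140033) - 684928) = 1/(601*221333 - 684928) = 1/(133021133 - 684928) = 1/132336205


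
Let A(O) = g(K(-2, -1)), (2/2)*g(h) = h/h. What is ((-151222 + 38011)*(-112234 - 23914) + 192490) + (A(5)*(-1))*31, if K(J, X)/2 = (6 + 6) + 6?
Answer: 15413643687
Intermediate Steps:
K(J, X) = 36 (K(J, X) = 2*((6 + 6) + 6) = 2*(12 + 6) = 2*18 = 36)
g(h) = 1 (g(h) = h/h = 1)
A(O) = 1
((-151222 + 38011)*(-112234 - 23914) + 192490) + (A(5)*(-1))*31 = ((-151222 + 38011)*(-112234 - 23914) + 192490) + (1*(-1))*31 = (-113211*(-136148) + 192490) - 1*31 = (15413451228 + 192490) - 31 = 15413643718 - 31 = 15413643687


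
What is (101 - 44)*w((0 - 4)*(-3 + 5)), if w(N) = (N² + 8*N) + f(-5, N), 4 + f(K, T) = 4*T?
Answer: -2052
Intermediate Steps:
f(K, T) = -4 + 4*T
w(N) = -4 + N² + 12*N (w(N) = (N² + 8*N) + (-4 + 4*N) = -4 + N² + 12*N)
(101 - 44)*w((0 - 4)*(-3 + 5)) = (101 - 44)*(-4 + ((0 - 4)*(-3 + 5))² + 12*((0 - 4)*(-3 + 5))) = 57*(-4 + (-4*2)² + 12*(-4*2)) = 57*(-4 + (-8)² + 12*(-8)) = 57*(-4 + 64 - 96) = 57*(-36) = -2052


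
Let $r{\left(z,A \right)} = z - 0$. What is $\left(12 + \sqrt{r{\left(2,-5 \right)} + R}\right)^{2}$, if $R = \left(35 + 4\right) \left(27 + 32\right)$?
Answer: $2447 + 168 \sqrt{47} \approx 3598.8$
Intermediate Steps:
$r{\left(z,A \right)} = z$ ($r{\left(z,A \right)} = z + 0 = z$)
$R = 2301$ ($R = 39 \cdot 59 = 2301$)
$\left(12 + \sqrt{r{\left(2,-5 \right)} + R}\right)^{2} = \left(12 + \sqrt{2 + 2301}\right)^{2} = \left(12 + \sqrt{2303}\right)^{2} = \left(12 + 7 \sqrt{47}\right)^{2}$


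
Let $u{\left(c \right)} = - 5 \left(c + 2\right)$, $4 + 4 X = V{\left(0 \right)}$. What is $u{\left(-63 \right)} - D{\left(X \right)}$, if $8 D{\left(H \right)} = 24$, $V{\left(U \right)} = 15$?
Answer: $302$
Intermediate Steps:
$X = \frac{11}{4}$ ($X = -1 + \frac{1}{4} \cdot 15 = -1 + \frac{15}{4} = \frac{11}{4} \approx 2.75$)
$D{\left(H \right)} = 3$ ($D{\left(H \right)} = \frac{1}{8} \cdot 24 = 3$)
$u{\left(c \right)} = -10 - 5 c$ ($u{\left(c \right)} = - 5 \left(2 + c\right) = -10 - 5 c$)
$u{\left(-63 \right)} - D{\left(X \right)} = \left(-10 - -315\right) - 3 = \left(-10 + 315\right) - 3 = 305 - 3 = 302$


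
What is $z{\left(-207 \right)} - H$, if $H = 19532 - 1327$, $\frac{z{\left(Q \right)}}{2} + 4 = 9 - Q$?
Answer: $-17781$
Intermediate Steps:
$z{\left(Q \right)} = 10 - 2 Q$ ($z{\left(Q \right)} = -8 + 2 \left(9 - Q\right) = -8 - \left(-18 + 2 Q\right) = 10 - 2 Q$)
$H = 18205$ ($H = 19532 - 1327 = 18205$)
$z{\left(-207 \right)} - H = \left(10 - -414\right) - 18205 = \left(10 + 414\right) - 18205 = 424 - 18205 = -17781$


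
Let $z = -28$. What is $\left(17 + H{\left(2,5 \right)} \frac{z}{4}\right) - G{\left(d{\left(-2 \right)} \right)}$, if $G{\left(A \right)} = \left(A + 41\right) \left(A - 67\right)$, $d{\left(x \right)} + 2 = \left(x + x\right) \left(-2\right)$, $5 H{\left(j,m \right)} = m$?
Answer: $2877$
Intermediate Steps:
$H{\left(j,m \right)} = \frac{m}{5}$
$d{\left(x \right)} = -2 - 4 x$ ($d{\left(x \right)} = -2 + \left(x + x\right) \left(-2\right) = -2 + 2 x \left(-2\right) = -2 - 4 x$)
$G{\left(A \right)} = \left(-67 + A\right) \left(41 + A\right)$ ($G{\left(A \right)} = \left(41 + A\right) \left(-67 + A\right) = \left(-67 + A\right) \left(41 + A\right)$)
$\left(17 + H{\left(2,5 \right)} \frac{z}{4}\right) - G{\left(d{\left(-2 \right)} \right)} = \left(17 + \frac{1}{5} \cdot 5 \left(- \frac{28}{4}\right)\right) - \left(-2747 + \left(-2 - -8\right)^{2} - 26 \left(-2 - -8\right)\right) = \left(17 + 1 \left(\left(-28\right) \frac{1}{4}\right)\right) - \left(-2747 + \left(-2 + 8\right)^{2} - 26 \left(-2 + 8\right)\right) = \left(17 + 1 \left(-7\right)\right) - \left(-2747 + 6^{2} - 156\right) = \left(17 - 7\right) - \left(-2747 + 36 - 156\right) = 10 - -2867 = 10 + 2867 = 2877$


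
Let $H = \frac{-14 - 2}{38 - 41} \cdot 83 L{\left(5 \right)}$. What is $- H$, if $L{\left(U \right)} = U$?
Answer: $- \frac{6640}{3} \approx -2213.3$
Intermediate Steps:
$H = \frac{6640}{3}$ ($H = \frac{-14 - 2}{38 - 41} \cdot 83 \cdot 5 = - \frac{16}{-3} \cdot 83 \cdot 5 = \left(-16\right) \left(- \frac{1}{3}\right) 83 \cdot 5 = \frac{16}{3} \cdot 83 \cdot 5 = \frac{1328}{3} \cdot 5 = \frac{6640}{3} \approx 2213.3$)
$- H = \left(-1\right) \frac{6640}{3} = - \frac{6640}{3}$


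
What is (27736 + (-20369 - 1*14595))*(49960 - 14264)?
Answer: -258010688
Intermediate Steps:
(27736 + (-20369 - 1*14595))*(49960 - 14264) = (27736 + (-20369 - 14595))*35696 = (27736 - 34964)*35696 = -7228*35696 = -258010688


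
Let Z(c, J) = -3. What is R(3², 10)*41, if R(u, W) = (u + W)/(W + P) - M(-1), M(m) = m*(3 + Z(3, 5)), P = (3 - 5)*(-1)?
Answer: 779/12 ≈ 64.917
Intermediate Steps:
P = 2 (P = -2*(-1) = 2)
M(m) = 0 (M(m) = m*(3 - 3) = m*0 = 0)
R(u, W) = (W + u)/(2 + W) (R(u, W) = (u + W)/(W + 2) - 1*0 = (W + u)/(2 + W) + 0 = (W + u)/(2 + W))
R(3², 10)*41 = ((10 + 3²)/(2 + 10))*41 = ((10 + 9)/12)*41 = ((1/12)*19)*41 = (19/12)*41 = 779/12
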